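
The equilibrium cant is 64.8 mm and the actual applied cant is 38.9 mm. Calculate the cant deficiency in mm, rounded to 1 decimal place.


Cant deficiency = equilibrium cant - actual cant
CD = 64.8 - 38.9
CD = 25.9 mm

25.9


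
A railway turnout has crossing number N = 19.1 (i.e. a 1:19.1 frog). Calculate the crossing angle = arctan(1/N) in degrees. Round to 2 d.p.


1/N = 1/19.1 = 0.052356
angle = arctan(0.052356) = 0.052308 rad
angle = 0.052308 * 180/pi = 3.00 degrees

3.00


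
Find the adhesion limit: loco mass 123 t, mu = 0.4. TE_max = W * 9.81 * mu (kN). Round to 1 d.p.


TE_max = W * g * mu
TE_max = 123 * 9.81 * 0.4
TE_max = 1206.63 * 0.4
TE_max = 482.7 kN

482.7


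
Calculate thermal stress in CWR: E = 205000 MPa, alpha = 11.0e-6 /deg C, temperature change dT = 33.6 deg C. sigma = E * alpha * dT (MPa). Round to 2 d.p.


sigma = E * alpha * dT
sigma = 205000 * 11.0e-6 * 33.6
sigma = 2.255 * 33.6
sigma = 75.77 MPa

75.77


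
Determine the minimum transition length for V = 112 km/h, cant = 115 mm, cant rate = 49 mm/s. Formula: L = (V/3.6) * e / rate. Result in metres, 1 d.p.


Convert speed: V = 112 / 3.6 = 31.1111 m/s
L = 31.1111 * 115 / 49
L = 3577.7778 / 49
L = 73.0 m

73.0


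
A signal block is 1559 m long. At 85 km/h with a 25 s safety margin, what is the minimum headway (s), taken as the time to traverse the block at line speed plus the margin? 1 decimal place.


V = 85 / 3.6 = 23.6111 m/s
Block traversal time = 1559 / 23.6111 = 66.0282 s
Headway = 66.0282 + 25
Headway = 91.0 s

91.0


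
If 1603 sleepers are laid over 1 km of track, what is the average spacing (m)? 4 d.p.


Spacing = 1000 m / number of sleepers
Spacing = 1000 / 1603
Spacing = 0.6238 m

0.6238


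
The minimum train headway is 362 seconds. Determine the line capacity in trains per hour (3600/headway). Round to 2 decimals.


Capacity = 3600 / headway
Capacity = 3600 / 362
Capacity = 9.94 trains/hour

9.94


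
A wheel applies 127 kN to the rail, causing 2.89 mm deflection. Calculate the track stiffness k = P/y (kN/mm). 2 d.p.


Track stiffness k = P / y
k = 127 / 2.89
k = 43.94 kN/mm

43.94


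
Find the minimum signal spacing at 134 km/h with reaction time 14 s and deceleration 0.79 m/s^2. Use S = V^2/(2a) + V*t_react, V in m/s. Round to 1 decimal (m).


V = 134 / 3.6 = 37.2222 m/s
Braking distance = 37.2222^2 / (2*0.79) = 876.8948 m
Sighting distance = 37.2222 * 14 = 521.1111 m
S = 876.8948 + 521.1111 = 1398.0 m

1398.0


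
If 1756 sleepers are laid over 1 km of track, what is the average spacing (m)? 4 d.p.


Spacing = 1000 m / number of sleepers
Spacing = 1000 / 1756
Spacing = 0.5695 m

0.5695


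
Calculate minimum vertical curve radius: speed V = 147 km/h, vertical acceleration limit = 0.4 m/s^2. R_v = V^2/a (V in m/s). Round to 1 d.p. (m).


Convert speed: V = 147 / 3.6 = 40.8333 m/s
V^2 = 1667.3611 m^2/s^2
R_v = 1667.3611 / 0.4
R_v = 4168.4 m

4168.4


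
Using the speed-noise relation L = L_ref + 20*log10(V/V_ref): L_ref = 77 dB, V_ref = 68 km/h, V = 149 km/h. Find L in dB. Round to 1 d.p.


V/V_ref = 149 / 68 = 2.191176
log10(2.191176) = 0.340677
20 * 0.340677 = 6.8135
L = 77 + 6.8135 = 83.8 dB

83.8


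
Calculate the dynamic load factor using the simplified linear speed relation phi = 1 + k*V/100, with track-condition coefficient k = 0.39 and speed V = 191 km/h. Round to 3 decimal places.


phi = 1 + k * V / 100
phi = 1 + 0.39 * 191 / 100
phi = 1 + 0.7449
phi = 1.745

1.745


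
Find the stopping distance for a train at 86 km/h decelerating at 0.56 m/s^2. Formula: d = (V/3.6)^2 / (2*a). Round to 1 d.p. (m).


Convert speed: V = 86 / 3.6 = 23.8889 m/s
V^2 = 570.679
d = 570.679 / (2 * 0.56)
d = 570.679 / 1.12
d = 509.5 m

509.5


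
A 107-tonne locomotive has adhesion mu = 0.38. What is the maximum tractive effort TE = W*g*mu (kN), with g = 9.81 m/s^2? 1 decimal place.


TE_max = W * g * mu
TE_max = 107 * 9.81 * 0.38
TE_max = 1049.67 * 0.38
TE_max = 398.9 kN

398.9


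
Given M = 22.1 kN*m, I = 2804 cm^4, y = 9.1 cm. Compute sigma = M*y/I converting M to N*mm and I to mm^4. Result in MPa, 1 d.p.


Convert units:
M = 22.1 kN*m = 22100000 N*mm
y = 9.1 cm = 91 mm
I = 2804 cm^4 = 28040000 mm^4
sigma = 22100000 * 91 / 28040000
sigma = 71.7 MPa

71.7


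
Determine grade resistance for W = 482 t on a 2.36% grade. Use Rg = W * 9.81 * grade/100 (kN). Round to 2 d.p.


Rg = W * 9.81 * grade / 100
Rg = 482 * 9.81 * 2.36 / 100
Rg = 4728.42 * 0.0236
Rg = 111.59 kN

111.59


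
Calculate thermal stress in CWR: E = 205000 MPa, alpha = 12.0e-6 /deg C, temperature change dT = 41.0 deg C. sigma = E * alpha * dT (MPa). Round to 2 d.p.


sigma = E * alpha * dT
sigma = 205000 * 12.0e-6 * 41.0
sigma = 2.46 * 41.0
sigma = 100.86 MPa

100.86


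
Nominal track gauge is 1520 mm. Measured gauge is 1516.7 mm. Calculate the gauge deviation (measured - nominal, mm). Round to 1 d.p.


Deviation = measured - nominal
Deviation = 1516.7 - 1520
Deviation = -3.3 mm

-3.3


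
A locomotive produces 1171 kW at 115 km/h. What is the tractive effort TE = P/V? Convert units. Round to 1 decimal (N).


Convert: P = 1171 kW = 1171000 W
V = 115 / 3.6 = 31.9444 m/s
TE = 1171000 / 31.9444
TE = 36657.4 N

36657.4


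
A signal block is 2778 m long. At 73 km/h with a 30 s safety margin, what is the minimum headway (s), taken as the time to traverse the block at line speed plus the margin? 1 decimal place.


V = 73 / 3.6 = 20.2778 m/s
Block traversal time = 2778 / 20.2778 = 136.9973 s
Headway = 136.9973 + 30
Headway = 167.0 s

167.0


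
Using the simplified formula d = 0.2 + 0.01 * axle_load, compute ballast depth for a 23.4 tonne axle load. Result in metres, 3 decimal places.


d = 0.2 + 0.01 * 23.4
d = 0.2 + 0.234
d = 0.434 m

0.434


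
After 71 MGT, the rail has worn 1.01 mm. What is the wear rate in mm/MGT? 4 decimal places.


Wear rate = total wear / cumulative tonnage
Rate = 1.01 / 71
Rate = 0.0142 mm/MGT

0.0142


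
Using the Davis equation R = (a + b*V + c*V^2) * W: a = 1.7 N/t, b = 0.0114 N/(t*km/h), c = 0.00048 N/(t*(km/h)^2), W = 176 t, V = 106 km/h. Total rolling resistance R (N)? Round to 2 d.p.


b*V = 0.0114 * 106 = 1.2084
c*V^2 = 0.00048 * 11236 = 5.39328
R_per_t = 1.7 + 1.2084 + 5.39328 = 8.30168 N/t
R_total = 8.30168 * 176 = 1461.10 N

1461.10


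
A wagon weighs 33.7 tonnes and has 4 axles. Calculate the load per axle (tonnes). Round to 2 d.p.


Load per axle = total weight / number of axles
Load = 33.7 / 4
Load = 8.43 tonnes

8.43


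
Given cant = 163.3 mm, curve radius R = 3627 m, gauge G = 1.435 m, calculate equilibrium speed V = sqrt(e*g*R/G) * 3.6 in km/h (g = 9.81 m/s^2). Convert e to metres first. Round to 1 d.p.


Convert cant: e = 163.3 mm = 0.1633 m
V_ms = sqrt(0.1633 * 9.81 * 3627 / 1.435)
V_ms = sqrt(4049.028621) = 63.632 m/s
V = 63.632 * 3.6 = 229.1 km/h

229.1


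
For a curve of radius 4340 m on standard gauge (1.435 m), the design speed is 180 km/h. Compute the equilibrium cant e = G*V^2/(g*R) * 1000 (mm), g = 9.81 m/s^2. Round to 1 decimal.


Convert speed: V = 180 / 3.6 = 50.0 m/s
Apply formula: e = 1.435 * 50.0^2 / (9.81 * 4340)
e = 1.435 * 2500.0 / 42575.4
e = 0.084262 m = 84.3 mm

84.3


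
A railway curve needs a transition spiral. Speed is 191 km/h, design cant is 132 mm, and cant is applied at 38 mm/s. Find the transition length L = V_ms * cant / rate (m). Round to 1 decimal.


Convert speed: V = 191 / 3.6 = 53.0556 m/s
L = 53.0556 * 132 / 38
L = 7003.3333 / 38
L = 184.3 m

184.3


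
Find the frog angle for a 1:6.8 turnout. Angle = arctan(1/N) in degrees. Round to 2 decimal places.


1/N = 1/6.8 = 0.147059
angle = arctan(0.147059) = 0.146012 rad
angle = 0.146012 * 180/pi = 8.37 degrees

8.37


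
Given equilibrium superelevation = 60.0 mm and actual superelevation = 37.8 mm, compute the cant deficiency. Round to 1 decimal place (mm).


Cant deficiency = equilibrium cant - actual cant
CD = 60.0 - 37.8
CD = 22.2 mm

22.2


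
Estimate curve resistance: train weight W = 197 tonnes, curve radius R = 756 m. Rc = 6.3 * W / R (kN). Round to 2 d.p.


Rc = 6.3 * W / R
Rc = 6.3 * 197 / 756
Rc = 1241.1 / 756
Rc = 1.64 kN

1.64


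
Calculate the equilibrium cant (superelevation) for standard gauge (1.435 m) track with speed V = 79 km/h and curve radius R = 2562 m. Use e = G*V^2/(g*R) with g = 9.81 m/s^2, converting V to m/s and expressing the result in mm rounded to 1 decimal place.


Convert speed: V = 79 / 3.6 = 21.9444 m/s
Apply formula: e = 1.435 * 21.9444^2 / (9.81 * 2562)
e = 1.435 * 481.5586 / 25133.22
e = 0.027495 m = 27.5 mm

27.5


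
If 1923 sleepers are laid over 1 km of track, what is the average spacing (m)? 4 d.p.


Spacing = 1000 m / number of sleepers
Spacing = 1000 / 1923
Spacing = 0.5200 m

0.5200


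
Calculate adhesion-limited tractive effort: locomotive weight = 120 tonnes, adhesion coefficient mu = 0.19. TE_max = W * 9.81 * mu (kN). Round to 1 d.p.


TE_max = W * g * mu
TE_max = 120 * 9.81 * 0.19
TE_max = 1177.2 * 0.19
TE_max = 223.7 kN

223.7


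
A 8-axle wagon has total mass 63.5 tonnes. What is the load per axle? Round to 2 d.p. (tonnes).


Load per axle = total weight / number of axles
Load = 63.5 / 8
Load = 7.94 tonnes

7.94


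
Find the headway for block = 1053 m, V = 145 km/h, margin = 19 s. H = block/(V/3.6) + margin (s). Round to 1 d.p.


V = 145 / 3.6 = 40.2778 m/s
Block traversal time = 1053 / 40.2778 = 26.1434 s
Headway = 26.1434 + 19
Headway = 45.1 s

45.1


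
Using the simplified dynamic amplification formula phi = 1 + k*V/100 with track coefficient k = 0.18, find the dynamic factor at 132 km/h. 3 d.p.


phi = 1 + k * V / 100
phi = 1 + 0.18 * 132 / 100
phi = 1 + 0.2376
phi = 1.238

1.238


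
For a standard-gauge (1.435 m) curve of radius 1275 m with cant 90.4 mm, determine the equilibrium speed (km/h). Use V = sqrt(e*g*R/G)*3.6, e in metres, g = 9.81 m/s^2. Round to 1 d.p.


Convert cant: e = 90.4 mm = 0.0904 m
V_ms = sqrt(0.0904 * 9.81 * 1275 / 1.435)
V_ms = sqrt(787.944669) = 28.0704 m/s
V = 28.0704 * 3.6 = 101.1 km/h

101.1


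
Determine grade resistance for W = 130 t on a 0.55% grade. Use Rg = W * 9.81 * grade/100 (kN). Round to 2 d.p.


Rg = W * 9.81 * grade / 100
Rg = 130 * 9.81 * 0.55 / 100
Rg = 1275.3 * 0.0055
Rg = 7.01 kN

7.01


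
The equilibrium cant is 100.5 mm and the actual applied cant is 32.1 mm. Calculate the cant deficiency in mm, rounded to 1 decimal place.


Cant deficiency = equilibrium cant - actual cant
CD = 100.5 - 32.1
CD = 68.4 mm

68.4


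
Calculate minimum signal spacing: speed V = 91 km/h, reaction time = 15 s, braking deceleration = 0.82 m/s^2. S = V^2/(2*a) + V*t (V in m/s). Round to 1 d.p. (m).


V = 91 / 3.6 = 25.2778 m/s
Braking distance = 25.2778^2 / (2*0.82) = 389.6134 m
Sighting distance = 25.2778 * 15 = 379.1667 m
S = 389.6134 + 379.1667 = 768.8 m

768.8


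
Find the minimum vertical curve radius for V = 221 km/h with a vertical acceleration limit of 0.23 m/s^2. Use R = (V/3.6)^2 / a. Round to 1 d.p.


Convert speed: V = 221 / 3.6 = 61.3889 m/s
V^2 = 3768.5957 m^2/s^2
R_v = 3768.5957 / 0.23
R_v = 16385.2 m

16385.2


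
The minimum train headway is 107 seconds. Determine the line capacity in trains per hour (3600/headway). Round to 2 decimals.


Capacity = 3600 / headway
Capacity = 3600 / 107
Capacity = 33.64 trains/hour

33.64


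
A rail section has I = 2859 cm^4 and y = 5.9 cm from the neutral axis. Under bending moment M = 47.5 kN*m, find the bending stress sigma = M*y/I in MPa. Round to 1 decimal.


Convert units:
M = 47.5 kN*m = 47500000 N*mm
y = 5.9 cm = 59 mm
I = 2859 cm^4 = 28590000 mm^4
sigma = 47500000 * 59 / 28590000
sigma = 98.0 MPa

98.0


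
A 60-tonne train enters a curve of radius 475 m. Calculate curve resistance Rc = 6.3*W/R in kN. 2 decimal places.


Rc = 6.3 * W / R
Rc = 6.3 * 60 / 475
Rc = 378.0 / 475
Rc = 0.80 kN

0.80


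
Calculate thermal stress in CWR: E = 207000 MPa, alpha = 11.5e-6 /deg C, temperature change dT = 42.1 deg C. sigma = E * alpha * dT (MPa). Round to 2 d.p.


sigma = E * alpha * dT
sigma = 207000 * 11.5e-6 * 42.1
sigma = 2.3805 * 42.1
sigma = 100.22 MPa

100.22


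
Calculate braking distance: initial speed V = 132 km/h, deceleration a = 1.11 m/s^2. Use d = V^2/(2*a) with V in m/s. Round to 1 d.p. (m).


Convert speed: V = 132 / 3.6 = 36.6667 m/s
V^2 = 1344.4444
d = 1344.4444 / (2 * 1.11)
d = 1344.4444 / 2.22
d = 605.6 m

605.6


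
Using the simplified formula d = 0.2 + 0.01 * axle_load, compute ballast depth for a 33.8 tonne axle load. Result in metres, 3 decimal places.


d = 0.2 + 0.01 * 33.8
d = 0.2 + 0.338
d = 0.538 m

0.538


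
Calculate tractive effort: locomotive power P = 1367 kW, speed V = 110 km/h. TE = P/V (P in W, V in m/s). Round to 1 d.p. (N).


Convert: P = 1367 kW = 1367000 W
V = 110 / 3.6 = 30.5556 m/s
TE = 1367000 / 30.5556
TE = 44738.2 N

44738.2


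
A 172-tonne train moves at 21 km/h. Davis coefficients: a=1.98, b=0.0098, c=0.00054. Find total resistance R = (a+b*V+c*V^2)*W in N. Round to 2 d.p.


b*V = 0.0098 * 21 = 0.2058
c*V^2 = 0.00054 * 441 = 0.23814
R_per_t = 1.98 + 0.2058 + 0.23814 = 2.42394 N/t
R_total = 2.42394 * 172 = 416.92 N

416.92


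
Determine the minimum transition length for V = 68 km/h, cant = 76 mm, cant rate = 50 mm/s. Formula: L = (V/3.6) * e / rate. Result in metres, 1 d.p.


Convert speed: V = 68 / 3.6 = 18.8889 m/s
L = 18.8889 * 76 / 50
L = 1435.5556 / 50
L = 28.7 m

28.7


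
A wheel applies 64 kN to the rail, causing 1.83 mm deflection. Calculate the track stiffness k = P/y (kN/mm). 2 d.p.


Track stiffness k = P / y
k = 64 / 1.83
k = 34.97 kN/mm

34.97


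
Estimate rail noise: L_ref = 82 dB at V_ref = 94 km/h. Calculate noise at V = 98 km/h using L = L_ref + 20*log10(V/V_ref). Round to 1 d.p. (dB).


V/V_ref = 98 / 94 = 1.042553
log10(1.042553) = 0.018098
20 * 0.018098 = 0.362
L = 82 + 0.362 = 82.4 dB

82.4


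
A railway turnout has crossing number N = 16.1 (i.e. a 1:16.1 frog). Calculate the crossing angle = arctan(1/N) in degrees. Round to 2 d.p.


1/N = 1/16.1 = 0.062112
angle = arctan(0.062112) = 0.062032 rad
angle = 0.062032 * 180/pi = 3.55 degrees

3.55


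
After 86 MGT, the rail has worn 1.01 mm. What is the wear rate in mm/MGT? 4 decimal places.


Wear rate = total wear / cumulative tonnage
Rate = 1.01 / 86
Rate = 0.0117 mm/MGT

0.0117


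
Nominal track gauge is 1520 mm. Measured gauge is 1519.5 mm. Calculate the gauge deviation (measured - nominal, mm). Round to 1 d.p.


Deviation = measured - nominal
Deviation = 1519.5 - 1520
Deviation = -0.5 mm

-0.5


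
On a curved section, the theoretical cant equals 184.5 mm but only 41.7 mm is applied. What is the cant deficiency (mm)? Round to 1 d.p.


Cant deficiency = equilibrium cant - actual cant
CD = 184.5 - 41.7
CD = 142.8 mm

142.8


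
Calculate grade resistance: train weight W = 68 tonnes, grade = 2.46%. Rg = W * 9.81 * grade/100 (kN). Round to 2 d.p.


Rg = W * 9.81 * grade / 100
Rg = 68 * 9.81 * 2.46 / 100
Rg = 667.08 * 0.0246
Rg = 16.41 kN

16.41


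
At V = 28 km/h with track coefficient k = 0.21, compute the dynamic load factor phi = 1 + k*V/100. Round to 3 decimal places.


phi = 1 + k * V / 100
phi = 1 + 0.21 * 28 / 100
phi = 1 + 0.0588
phi = 1.059

1.059


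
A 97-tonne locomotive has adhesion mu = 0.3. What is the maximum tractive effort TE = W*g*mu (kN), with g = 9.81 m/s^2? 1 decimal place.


TE_max = W * g * mu
TE_max = 97 * 9.81 * 0.3
TE_max = 951.57 * 0.3
TE_max = 285.5 kN

285.5


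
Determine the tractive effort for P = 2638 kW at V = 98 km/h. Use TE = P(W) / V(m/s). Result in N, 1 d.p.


Convert: P = 2638 kW = 2638000 W
V = 98 / 3.6 = 27.2222 m/s
TE = 2638000 / 27.2222
TE = 96906.1 N

96906.1


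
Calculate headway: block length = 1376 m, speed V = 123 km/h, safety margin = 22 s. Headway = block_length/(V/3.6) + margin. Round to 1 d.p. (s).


V = 123 / 3.6 = 34.1667 m/s
Block traversal time = 1376 / 34.1667 = 40.2732 s
Headway = 40.2732 + 22
Headway = 62.3 s

62.3


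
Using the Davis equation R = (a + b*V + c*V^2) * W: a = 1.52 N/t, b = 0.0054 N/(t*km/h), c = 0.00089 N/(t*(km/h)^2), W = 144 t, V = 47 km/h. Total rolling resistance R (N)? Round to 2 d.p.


b*V = 0.0054 * 47 = 0.2538
c*V^2 = 0.00089 * 2209 = 1.96601
R_per_t = 1.52 + 0.2538 + 1.96601 = 3.73981 N/t
R_total = 3.73981 * 144 = 538.53 N

538.53


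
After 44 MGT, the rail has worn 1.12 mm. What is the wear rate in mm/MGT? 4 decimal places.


Wear rate = total wear / cumulative tonnage
Rate = 1.12 / 44
Rate = 0.0255 mm/MGT

0.0255


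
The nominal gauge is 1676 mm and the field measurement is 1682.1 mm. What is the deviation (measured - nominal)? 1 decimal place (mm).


Deviation = measured - nominal
Deviation = 1682.1 - 1676
Deviation = 6.1 mm

6.1


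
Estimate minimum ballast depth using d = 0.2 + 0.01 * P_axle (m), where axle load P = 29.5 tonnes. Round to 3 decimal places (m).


d = 0.2 + 0.01 * 29.5
d = 0.2 + 0.295
d = 0.495 m

0.495


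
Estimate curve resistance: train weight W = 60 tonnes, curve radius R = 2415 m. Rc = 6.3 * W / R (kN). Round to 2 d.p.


Rc = 6.3 * W / R
Rc = 6.3 * 60 / 2415
Rc = 378.0 / 2415
Rc = 0.16 kN

0.16


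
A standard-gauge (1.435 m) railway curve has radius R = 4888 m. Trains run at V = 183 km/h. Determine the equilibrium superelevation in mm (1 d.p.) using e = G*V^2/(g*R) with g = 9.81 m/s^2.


Convert speed: V = 183 / 3.6 = 50.8333 m/s
Apply formula: e = 1.435 * 50.8333^2 / (9.81 * 4888)
e = 1.435 * 2584.0278 / 47951.28
e = 0.07733 m = 77.3 mm

77.3


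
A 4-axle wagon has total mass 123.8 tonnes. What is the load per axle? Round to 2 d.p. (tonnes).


Load per axle = total weight / number of axles
Load = 123.8 / 4
Load = 30.95 tonnes

30.95


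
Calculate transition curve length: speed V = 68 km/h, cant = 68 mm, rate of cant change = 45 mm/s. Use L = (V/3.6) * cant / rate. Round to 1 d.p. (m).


Convert speed: V = 68 / 3.6 = 18.8889 m/s
L = 18.8889 * 68 / 45
L = 1284.4444 / 45
L = 28.5 m

28.5


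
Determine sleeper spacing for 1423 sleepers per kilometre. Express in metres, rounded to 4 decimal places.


Spacing = 1000 m / number of sleepers
Spacing = 1000 / 1423
Spacing = 0.7027 m

0.7027


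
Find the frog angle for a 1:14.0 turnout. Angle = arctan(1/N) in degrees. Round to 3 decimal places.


1/N = 1/14.0 = 0.071429
angle = arctan(0.071429) = 0.071307 rad
angle = 0.071307 * 180/pi = 4.086 degrees

4.086


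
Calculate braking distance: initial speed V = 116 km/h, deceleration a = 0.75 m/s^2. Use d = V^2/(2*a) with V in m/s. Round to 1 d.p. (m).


Convert speed: V = 116 / 3.6 = 32.2222 m/s
V^2 = 1038.2716
d = 1038.2716 / (2 * 0.75)
d = 1038.2716 / 1.5
d = 692.2 m

692.2


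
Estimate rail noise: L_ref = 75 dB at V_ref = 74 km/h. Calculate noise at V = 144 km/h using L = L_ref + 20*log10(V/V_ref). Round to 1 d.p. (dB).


V/V_ref = 144 / 74 = 1.945946
log10(1.945946) = 0.289131
20 * 0.289131 = 5.7826
L = 75 + 5.7826 = 80.8 dB

80.8


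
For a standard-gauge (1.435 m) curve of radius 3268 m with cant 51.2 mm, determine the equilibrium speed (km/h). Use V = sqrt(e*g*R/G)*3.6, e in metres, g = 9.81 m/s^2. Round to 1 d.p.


Convert cant: e = 51.2 mm = 0.0512 m
V_ms = sqrt(0.0512 * 9.81 * 3268 / 1.435)
V_ms = sqrt(1143.850102) = 33.8209 m/s
V = 33.8209 * 3.6 = 121.8 km/h

121.8


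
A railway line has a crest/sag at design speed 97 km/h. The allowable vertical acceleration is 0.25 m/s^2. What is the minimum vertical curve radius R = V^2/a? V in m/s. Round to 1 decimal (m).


Convert speed: V = 97 / 3.6 = 26.9444 m/s
V^2 = 726.0031 m^2/s^2
R_v = 726.0031 / 0.25
R_v = 2904.0 m

2904.0


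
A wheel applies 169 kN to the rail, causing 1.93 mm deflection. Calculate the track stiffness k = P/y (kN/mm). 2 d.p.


Track stiffness k = P / y
k = 169 / 1.93
k = 87.56 kN/mm

87.56


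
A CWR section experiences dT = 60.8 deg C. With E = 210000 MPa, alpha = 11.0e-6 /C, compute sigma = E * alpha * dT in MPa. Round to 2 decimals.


sigma = E * alpha * dT
sigma = 210000 * 11.0e-6 * 60.8
sigma = 2.31 * 60.8
sigma = 140.45 MPa

140.45


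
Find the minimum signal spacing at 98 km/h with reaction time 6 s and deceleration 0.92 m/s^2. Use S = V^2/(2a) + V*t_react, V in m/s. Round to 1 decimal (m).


V = 98 / 3.6 = 27.2222 m/s
Braking distance = 27.2222^2 / (2*0.92) = 402.7442 m
Sighting distance = 27.2222 * 6 = 163.3333 m
S = 402.7442 + 163.3333 = 566.1 m

566.1


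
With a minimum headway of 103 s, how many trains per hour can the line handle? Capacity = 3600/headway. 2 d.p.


Capacity = 3600 / headway
Capacity = 3600 / 103
Capacity = 34.95 trains/hour

34.95


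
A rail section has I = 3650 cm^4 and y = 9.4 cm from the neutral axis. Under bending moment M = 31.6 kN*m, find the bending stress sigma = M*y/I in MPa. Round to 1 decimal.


Convert units:
M = 31.6 kN*m = 31600000 N*mm
y = 9.4 cm = 94 mm
I = 3650 cm^4 = 36500000 mm^4
sigma = 31600000 * 94 / 36500000
sigma = 81.4 MPa

81.4


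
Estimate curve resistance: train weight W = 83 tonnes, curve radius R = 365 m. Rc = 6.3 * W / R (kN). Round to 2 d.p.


Rc = 6.3 * W / R
Rc = 6.3 * 83 / 365
Rc = 522.9 / 365
Rc = 1.43 kN

1.43


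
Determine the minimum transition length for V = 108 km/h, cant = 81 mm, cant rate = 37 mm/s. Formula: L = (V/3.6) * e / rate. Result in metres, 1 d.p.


Convert speed: V = 108 / 3.6 = 30.0 m/s
L = 30.0 * 81 / 37
L = 2430.0 / 37
L = 65.7 m

65.7


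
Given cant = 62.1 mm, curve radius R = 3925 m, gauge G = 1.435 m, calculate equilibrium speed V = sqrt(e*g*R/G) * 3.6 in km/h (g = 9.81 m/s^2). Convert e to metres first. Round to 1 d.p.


Convert cant: e = 62.1 mm = 0.0621 m
V_ms = sqrt(0.0621 * 9.81 * 3925 / 1.435)
V_ms = sqrt(1666.281481) = 40.8201 m/s
V = 40.8201 * 3.6 = 147.0 km/h

147.0


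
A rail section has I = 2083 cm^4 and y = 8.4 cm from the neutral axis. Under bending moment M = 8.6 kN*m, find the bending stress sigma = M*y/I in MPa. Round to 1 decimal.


Convert units:
M = 8.6 kN*m = 8600000 N*mm
y = 8.4 cm = 84 mm
I = 2083 cm^4 = 20830000 mm^4
sigma = 8600000 * 84 / 20830000
sigma = 34.7 MPa

34.7


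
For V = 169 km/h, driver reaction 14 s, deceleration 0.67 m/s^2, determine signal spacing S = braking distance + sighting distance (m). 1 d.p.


V = 169 / 3.6 = 46.9444 m/s
Braking distance = 46.9444^2 / (2*0.67) = 1644.6126 m
Sighting distance = 46.9444 * 14 = 657.2222 m
S = 1644.6126 + 657.2222 = 2301.8 m

2301.8


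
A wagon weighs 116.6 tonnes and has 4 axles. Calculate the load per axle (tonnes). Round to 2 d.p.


Load per axle = total weight / number of axles
Load = 116.6 / 4
Load = 29.15 tonnes

29.15


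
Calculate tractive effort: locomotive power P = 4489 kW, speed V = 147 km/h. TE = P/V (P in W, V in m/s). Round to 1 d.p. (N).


Convert: P = 4489 kW = 4489000 W
V = 147 / 3.6 = 40.8333 m/s
TE = 4489000 / 40.8333
TE = 109934.7 N

109934.7


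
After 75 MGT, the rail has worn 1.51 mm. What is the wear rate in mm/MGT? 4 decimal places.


Wear rate = total wear / cumulative tonnage
Rate = 1.51 / 75
Rate = 0.0201 mm/MGT

0.0201


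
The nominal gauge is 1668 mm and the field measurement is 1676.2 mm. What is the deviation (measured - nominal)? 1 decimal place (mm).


Deviation = measured - nominal
Deviation = 1676.2 - 1668
Deviation = 8.2 mm

8.2


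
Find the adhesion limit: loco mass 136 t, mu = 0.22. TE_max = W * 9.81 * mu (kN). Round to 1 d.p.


TE_max = W * g * mu
TE_max = 136 * 9.81 * 0.22
TE_max = 1334.16 * 0.22
TE_max = 293.5 kN

293.5


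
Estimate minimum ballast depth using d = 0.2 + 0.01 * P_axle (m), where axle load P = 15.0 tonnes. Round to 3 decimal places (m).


d = 0.2 + 0.01 * 15.0
d = 0.2 + 0.15
d = 0.350 m

0.350


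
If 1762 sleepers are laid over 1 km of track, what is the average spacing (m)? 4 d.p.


Spacing = 1000 m / number of sleepers
Spacing = 1000 / 1762
Spacing = 0.5675 m

0.5675


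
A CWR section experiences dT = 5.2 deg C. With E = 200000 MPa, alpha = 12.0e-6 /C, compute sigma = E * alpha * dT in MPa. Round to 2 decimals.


sigma = E * alpha * dT
sigma = 200000 * 12.0e-6 * 5.2
sigma = 2.4 * 5.2
sigma = 12.48 MPa

12.48


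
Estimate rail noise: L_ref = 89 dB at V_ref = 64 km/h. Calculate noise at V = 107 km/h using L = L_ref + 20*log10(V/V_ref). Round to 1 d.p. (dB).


V/V_ref = 107 / 64 = 1.671875
log10(1.671875) = 0.223204
20 * 0.223204 = 4.4641
L = 89 + 4.4641 = 93.5 dB

93.5


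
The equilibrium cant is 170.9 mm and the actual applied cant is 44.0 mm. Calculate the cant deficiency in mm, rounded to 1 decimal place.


Cant deficiency = equilibrium cant - actual cant
CD = 170.9 - 44.0
CD = 126.9 mm

126.9


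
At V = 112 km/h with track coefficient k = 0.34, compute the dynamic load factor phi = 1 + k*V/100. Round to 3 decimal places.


phi = 1 + k * V / 100
phi = 1 + 0.34 * 112 / 100
phi = 1 + 0.3808
phi = 1.381

1.381


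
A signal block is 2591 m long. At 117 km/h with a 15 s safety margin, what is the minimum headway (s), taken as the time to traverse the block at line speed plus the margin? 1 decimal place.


V = 117 / 3.6 = 32.5 m/s
Block traversal time = 2591 / 32.5 = 79.7231 s
Headway = 79.7231 + 15
Headway = 94.7 s

94.7


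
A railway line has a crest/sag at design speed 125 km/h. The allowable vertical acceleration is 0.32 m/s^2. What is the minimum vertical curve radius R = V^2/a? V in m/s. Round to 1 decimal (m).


Convert speed: V = 125 / 3.6 = 34.7222 m/s
V^2 = 1205.6327 m^2/s^2
R_v = 1205.6327 / 0.32
R_v = 3767.6 m

3767.6


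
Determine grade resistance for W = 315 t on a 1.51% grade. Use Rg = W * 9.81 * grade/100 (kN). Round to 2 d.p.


Rg = W * 9.81 * grade / 100
Rg = 315 * 9.81 * 1.51 / 100
Rg = 3090.15 * 0.0151
Rg = 46.66 kN

46.66


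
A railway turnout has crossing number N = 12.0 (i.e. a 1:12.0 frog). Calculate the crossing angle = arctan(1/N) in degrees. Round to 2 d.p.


1/N = 1/12.0 = 0.083333
angle = arctan(0.083333) = 0.083141 rad
angle = 0.083141 * 180/pi = 4.76 degrees

4.76


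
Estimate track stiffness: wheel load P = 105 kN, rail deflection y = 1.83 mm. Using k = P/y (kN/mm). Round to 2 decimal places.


Track stiffness k = P / y
k = 105 / 1.83
k = 57.38 kN/mm

57.38


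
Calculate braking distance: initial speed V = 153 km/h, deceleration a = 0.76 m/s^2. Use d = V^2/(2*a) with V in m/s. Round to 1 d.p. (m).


Convert speed: V = 153 / 3.6 = 42.5 m/s
V^2 = 1806.25
d = 1806.25 / (2 * 0.76)
d = 1806.25 / 1.52
d = 1188.3 m

1188.3


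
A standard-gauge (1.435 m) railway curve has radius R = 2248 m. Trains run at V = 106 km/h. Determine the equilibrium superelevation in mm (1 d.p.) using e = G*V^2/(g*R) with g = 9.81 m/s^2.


Convert speed: V = 106 / 3.6 = 29.4444 m/s
Apply formula: e = 1.435 * 29.4444^2 / (9.81 * 2248)
e = 1.435 * 866.9753 / 22052.88
e = 0.056415 m = 56.4 mm

56.4


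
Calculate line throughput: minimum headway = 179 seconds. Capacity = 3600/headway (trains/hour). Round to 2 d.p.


Capacity = 3600 / headway
Capacity = 3600 / 179
Capacity = 20.11 trains/hour

20.11


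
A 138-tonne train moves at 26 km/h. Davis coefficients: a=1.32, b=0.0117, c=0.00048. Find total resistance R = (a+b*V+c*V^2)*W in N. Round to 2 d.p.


b*V = 0.0117 * 26 = 0.3042
c*V^2 = 0.00048 * 676 = 0.32448
R_per_t = 1.32 + 0.3042 + 0.32448 = 1.94868 N/t
R_total = 1.94868 * 138 = 268.92 N

268.92


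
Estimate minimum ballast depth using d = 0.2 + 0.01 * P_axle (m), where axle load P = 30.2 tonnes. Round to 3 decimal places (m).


d = 0.2 + 0.01 * 30.2
d = 0.2 + 0.302
d = 0.502 m

0.502


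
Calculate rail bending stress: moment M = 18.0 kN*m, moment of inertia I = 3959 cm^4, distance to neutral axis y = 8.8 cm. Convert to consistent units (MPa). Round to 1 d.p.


Convert units:
M = 18.0 kN*m = 18000000 N*mm
y = 8.8 cm = 88 mm
I = 3959 cm^4 = 39590000 mm^4
sigma = 18000000 * 88 / 39590000
sigma = 40.0 MPa

40.0


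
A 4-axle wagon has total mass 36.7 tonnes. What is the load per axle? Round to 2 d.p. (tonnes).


Load per axle = total weight / number of axles
Load = 36.7 / 4
Load = 9.18 tonnes

9.18


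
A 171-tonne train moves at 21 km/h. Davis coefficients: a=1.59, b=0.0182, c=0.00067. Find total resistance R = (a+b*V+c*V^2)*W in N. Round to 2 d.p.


b*V = 0.0182 * 21 = 0.3822
c*V^2 = 0.00067 * 441 = 0.29547
R_per_t = 1.59 + 0.3822 + 0.29547 = 2.26767 N/t
R_total = 2.26767 * 171 = 387.77 N

387.77


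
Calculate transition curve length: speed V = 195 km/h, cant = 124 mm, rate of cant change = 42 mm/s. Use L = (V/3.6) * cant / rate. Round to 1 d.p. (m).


Convert speed: V = 195 / 3.6 = 54.1667 m/s
L = 54.1667 * 124 / 42
L = 6716.6667 / 42
L = 159.9 m

159.9


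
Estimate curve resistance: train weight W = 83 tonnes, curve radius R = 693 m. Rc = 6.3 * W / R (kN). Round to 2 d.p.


Rc = 6.3 * W / R
Rc = 6.3 * 83 / 693
Rc = 522.9 / 693
Rc = 0.75 kN

0.75


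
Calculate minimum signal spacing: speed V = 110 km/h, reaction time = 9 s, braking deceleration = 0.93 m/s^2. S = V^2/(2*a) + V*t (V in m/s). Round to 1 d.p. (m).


V = 110 / 3.6 = 30.5556 m/s
Braking distance = 30.5556^2 / (2*0.93) = 501.9581 m
Sighting distance = 30.5556 * 9 = 275.0 m
S = 501.9581 + 275.0 = 777.0 m

777.0


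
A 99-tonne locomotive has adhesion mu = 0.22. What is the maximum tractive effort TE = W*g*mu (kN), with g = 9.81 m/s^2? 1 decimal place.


TE_max = W * g * mu
TE_max = 99 * 9.81 * 0.22
TE_max = 971.19 * 0.22
TE_max = 213.7 kN

213.7


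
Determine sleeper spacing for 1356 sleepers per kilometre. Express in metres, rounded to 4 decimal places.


Spacing = 1000 m / number of sleepers
Spacing = 1000 / 1356
Spacing = 0.7375 m

0.7375


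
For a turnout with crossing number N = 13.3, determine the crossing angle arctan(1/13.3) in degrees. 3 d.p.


1/N = 1/13.3 = 0.075188
angle = arctan(0.075188) = 0.075047 rad
angle = 0.075047 * 180/pi = 4.300 degrees

4.300


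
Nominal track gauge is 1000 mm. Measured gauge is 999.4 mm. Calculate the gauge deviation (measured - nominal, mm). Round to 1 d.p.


Deviation = measured - nominal
Deviation = 999.4 - 1000
Deviation = -0.6 mm

-0.6


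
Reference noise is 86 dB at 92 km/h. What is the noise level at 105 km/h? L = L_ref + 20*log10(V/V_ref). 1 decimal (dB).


V/V_ref = 105 / 92 = 1.141304
log10(1.141304) = 0.057401
20 * 0.057401 = 1.148
L = 86 + 1.148 = 87.1 dB

87.1


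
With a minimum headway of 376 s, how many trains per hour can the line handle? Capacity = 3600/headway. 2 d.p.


Capacity = 3600 / headway
Capacity = 3600 / 376
Capacity = 9.57 trains/hour

9.57


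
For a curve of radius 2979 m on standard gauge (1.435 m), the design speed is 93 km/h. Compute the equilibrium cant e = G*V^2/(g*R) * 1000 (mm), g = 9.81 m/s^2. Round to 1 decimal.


Convert speed: V = 93 / 3.6 = 25.8333 m/s
Apply formula: e = 1.435 * 25.8333^2 / (9.81 * 2979)
e = 1.435 * 667.3611 / 29223.99
e = 0.03277 m = 32.8 mm

32.8


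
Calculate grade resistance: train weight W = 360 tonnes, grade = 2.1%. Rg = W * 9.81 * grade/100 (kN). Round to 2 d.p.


Rg = W * 9.81 * grade / 100
Rg = 360 * 9.81 * 2.1 / 100
Rg = 3531.6 * 0.021
Rg = 74.16 kN

74.16


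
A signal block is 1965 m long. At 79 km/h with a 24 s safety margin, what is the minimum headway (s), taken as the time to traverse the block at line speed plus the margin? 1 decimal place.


V = 79 / 3.6 = 21.9444 m/s
Block traversal time = 1965 / 21.9444 = 89.5443 s
Headway = 89.5443 + 24
Headway = 113.5 s

113.5


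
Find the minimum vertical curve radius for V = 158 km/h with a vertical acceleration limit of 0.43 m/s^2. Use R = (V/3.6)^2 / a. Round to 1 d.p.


Convert speed: V = 158 / 3.6 = 43.8889 m/s
V^2 = 1926.2346 m^2/s^2
R_v = 1926.2346 / 0.43
R_v = 4479.6 m

4479.6


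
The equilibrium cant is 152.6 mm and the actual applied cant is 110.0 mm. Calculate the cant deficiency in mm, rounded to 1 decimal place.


Cant deficiency = equilibrium cant - actual cant
CD = 152.6 - 110.0
CD = 42.6 mm

42.6


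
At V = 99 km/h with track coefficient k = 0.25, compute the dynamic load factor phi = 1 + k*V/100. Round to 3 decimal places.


phi = 1 + k * V / 100
phi = 1 + 0.25 * 99 / 100
phi = 1 + 0.2475
phi = 1.248

1.248


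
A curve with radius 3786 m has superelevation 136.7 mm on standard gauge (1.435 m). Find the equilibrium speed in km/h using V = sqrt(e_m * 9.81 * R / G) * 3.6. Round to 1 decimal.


Convert cant: e = 136.7 mm = 0.1367 m
V_ms = sqrt(0.1367 * 9.81 * 3786 / 1.435)
V_ms = sqrt(3538.068447) = 59.4817 m/s
V = 59.4817 * 3.6 = 214.1 km/h

214.1


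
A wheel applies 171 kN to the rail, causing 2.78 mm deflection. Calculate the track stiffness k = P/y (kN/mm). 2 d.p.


Track stiffness k = P / y
k = 171 / 2.78
k = 61.51 kN/mm

61.51


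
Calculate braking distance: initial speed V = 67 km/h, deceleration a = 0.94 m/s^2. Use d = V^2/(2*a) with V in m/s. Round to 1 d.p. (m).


Convert speed: V = 67 / 3.6 = 18.6111 m/s
V^2 = 346.3735
d = 346.3735 / (2 * 0.94)
d = 346.3735 / 1.88
d = 184.2 m

184.2


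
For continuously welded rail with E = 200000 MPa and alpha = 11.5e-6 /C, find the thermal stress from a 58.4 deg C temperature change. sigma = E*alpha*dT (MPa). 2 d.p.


sigma = E * alpha * dT
sigma = 200000 * 11.5e-6 * 58.4
sigma = 2.3 * 58.4
sigma = 134.32 MPa

134.32


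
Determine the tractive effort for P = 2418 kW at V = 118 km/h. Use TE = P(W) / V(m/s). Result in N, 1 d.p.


Convert: P = 2418 kW = 2418000 W
V = 118 / 3.6 = 32.7778 m/s
TE = 2418000 / 32.7778
TE = 73769.5 N

73769.5


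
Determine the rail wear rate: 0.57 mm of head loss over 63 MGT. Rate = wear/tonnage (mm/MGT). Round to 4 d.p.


Wear rate = total wear / cumulative tonnage
Rate = 0.57 / 63
Rate = 0.0090 mm/MGT

0.0090


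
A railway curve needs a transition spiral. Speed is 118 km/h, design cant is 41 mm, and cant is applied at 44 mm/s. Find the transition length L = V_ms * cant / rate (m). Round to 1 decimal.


Convert speed: V = 118 / 3.6 = 32.7778 m/s
L = 32.7778 * 41 / 44
L = 1343.8889 / 44
L = 30.5 m

30.5


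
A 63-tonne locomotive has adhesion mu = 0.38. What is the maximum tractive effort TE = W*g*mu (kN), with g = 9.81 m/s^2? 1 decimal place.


TE_max = W * g * mu
TE_max = 63 * 9.81 * 0.38
TE_max = 618.03 * 0.38
TE_max = 234.9 kN

234.9


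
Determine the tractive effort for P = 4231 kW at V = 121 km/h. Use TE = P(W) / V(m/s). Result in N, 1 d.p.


Convert: P = 4231 kW = 4231000 W
V = 121 / 3.6 = 33.6111 m/s
TE = 4231000 / 33.6111
TE = 125881.0 N

125881.0


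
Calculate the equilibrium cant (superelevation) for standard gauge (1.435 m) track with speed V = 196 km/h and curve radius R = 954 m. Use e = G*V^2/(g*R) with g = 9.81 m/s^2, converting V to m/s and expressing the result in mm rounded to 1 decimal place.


Convert speed: V = 196 / 3.6 = 54.4444 m/s
Apply formula: e = 1.435 * 54.4444^2 / (9.81 * 954)
e = 1.435 * 2964.1975 / 9358.74
e = 0.454508 m = 454.5 mm

454.5


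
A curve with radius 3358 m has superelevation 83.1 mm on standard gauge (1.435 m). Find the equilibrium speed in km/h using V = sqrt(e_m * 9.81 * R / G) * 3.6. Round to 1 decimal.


Convert cant: e = 83.1 mm = 0.0831 m
V_ms = sqrt(0.0831 * 9.81 * 3358 / 1.435)
V_ms = sqrt(1907.650549) = 43.6767 m/s
V = 43.6767 * 3.6 = 157.2 km/h

157.2


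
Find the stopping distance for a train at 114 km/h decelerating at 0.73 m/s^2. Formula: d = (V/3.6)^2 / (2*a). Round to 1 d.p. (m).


Convert speed: V = 114 / 3.6 = 31.6667 m/s
V^2 = 1002.7778
d = 1002.7778 / (2 * 0.73)
d = 1002.7778 / 1.46
d = 686.8 m

686.8


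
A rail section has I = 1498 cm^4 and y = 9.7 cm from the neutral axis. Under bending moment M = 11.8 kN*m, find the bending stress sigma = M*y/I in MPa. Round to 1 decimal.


Convert units:
M = 11.8 kN*m = 11800000 N*mm
y = 9.7 cm = 97 mm
I = 1498 cm^4 = 14980000 mm^4
sigma = 11800000 * 97 / 14980000
sigma = 76.4 MPa

76.4


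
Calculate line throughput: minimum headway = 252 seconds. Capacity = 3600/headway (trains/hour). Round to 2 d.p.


Capacity = 3600 / headway
Capacity = 3600 / 252
Capacity = 14.29 trains/hour

14.29


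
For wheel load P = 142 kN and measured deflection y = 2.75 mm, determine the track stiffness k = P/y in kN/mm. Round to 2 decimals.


Track stiffness k = P / y
k = 142 / 2.75
k = 51.64 kN/mm

51.64


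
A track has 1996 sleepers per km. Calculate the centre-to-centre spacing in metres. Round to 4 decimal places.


Spacing = 1000 m / number of sleepers
Spacing = 1000 / 1996
Spacing = 0.5010 m

0.5010


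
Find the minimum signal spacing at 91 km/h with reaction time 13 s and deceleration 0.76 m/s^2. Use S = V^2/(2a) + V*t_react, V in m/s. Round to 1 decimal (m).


V = 91 / 3.6 = 25.2778 m/s
Braking distance = 25.2778^2 / (2*0.76) = 420.3724 m
Sighting distance = 25.2778 * 13 = 328.6111 m
S = 420.3724 + 328.6111 = 749.0 m

749.0


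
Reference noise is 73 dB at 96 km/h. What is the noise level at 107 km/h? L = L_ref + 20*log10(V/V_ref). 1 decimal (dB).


V/V_ref = 107 / 96 = 1.114583
log10(1.114583) = 0.047113
20 * 0.047113 = 0.9423
L = 73 + 0.9423 = 73.9 dB

73.9


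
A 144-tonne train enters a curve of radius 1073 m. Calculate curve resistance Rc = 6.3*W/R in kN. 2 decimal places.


Rc = 6.3 * W / R
Rc = 6.3 * 144 / 1073
Rc = 907.2 / 1073
Rc = 0.85 kN

0.85


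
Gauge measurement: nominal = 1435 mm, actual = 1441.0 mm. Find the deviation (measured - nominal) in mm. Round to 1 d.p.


Deviation = measured - nominal
Deviation = 1441.0 - 1435
Deviation = 6.0 mm

6.0


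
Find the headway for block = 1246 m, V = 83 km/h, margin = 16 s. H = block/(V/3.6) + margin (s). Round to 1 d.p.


V = 83 / 3.6 = 23.0556 m/s
Block traversal time = 1246 / 23.0556 = 54.0434 s
Headway = 54.0434 + 16
Headway = 70.0 s

70.0


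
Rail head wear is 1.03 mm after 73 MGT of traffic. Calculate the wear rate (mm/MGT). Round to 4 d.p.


Wear rate = total wear / cumulative tonnage
Rate = 1.03 / 73
Rate = 0.0141 mm/MGT

0.0141


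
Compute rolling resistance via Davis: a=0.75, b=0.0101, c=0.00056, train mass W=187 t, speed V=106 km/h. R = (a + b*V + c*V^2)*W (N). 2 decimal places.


b*V = 0.0101 * 106 = 1.0706
c*V^2 = 0.00056 * 11236 = 6.29216
R_per_t = 0.75 + 1.0706 + 6.29216 = 8.11276 N/t
R_total = 8.11276 * 187 = 1517.09 N

1517.09


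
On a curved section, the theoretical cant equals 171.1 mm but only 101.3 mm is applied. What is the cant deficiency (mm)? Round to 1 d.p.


Cant deficiency = equilibrium cant - actual cant
CD = 171.1 - 101.3
CD = 69.8 mm

69.8


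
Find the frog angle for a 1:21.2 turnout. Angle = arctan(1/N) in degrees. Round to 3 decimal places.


1/N = 1/21.2 = 0.04717
angle = arctan(0.04717) = 0.047135 rad
angle = 0.047135 * 180/pi = 2.701 degrees

2.701


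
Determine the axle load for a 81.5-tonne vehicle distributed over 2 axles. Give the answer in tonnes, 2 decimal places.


Load per axle = total weight / number of axles
Load = 81.5 / 2
Load = 40.75 tonnes

40.75


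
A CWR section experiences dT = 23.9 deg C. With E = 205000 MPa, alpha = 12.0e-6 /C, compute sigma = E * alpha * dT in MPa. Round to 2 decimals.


sigma = E * alpha * dT
sigma = 205000 * 12.0e-6 * 23.9
sigma = 2.46 * 23.9
sigma = 58.79 MPa

58.79


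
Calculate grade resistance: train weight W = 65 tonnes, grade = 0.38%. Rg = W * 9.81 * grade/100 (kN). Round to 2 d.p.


Rg = W * 9.81 * grade / 100
Rg = 65 * 9.81 * 0.38 / 100
Rg = 637.65 * 0.0038
Rg = 2.42 kN

2.42


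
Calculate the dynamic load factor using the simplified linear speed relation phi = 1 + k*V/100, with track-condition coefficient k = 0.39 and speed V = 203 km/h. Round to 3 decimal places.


phi = 1 + k * V / 100
phi = 1 + 0.39 * 203 / 100
phi = 1 + 0.7917
phi = 1.792

1.792
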